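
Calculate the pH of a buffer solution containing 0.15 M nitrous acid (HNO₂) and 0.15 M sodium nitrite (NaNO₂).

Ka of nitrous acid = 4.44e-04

pKa = -log(4.44e-04) = 3.35. pH = pKa + log([A⁻]/[HA]) = 3.35 + log(0.15/0.15)

pH = 3.35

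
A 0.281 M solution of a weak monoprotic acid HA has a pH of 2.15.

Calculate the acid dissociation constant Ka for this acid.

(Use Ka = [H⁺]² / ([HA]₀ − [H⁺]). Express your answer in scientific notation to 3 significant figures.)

[H⁺] = 10^(−pH) = 10^(−2.15) = 7.079e-03 M. For HA ⇌ H⁺ + A⁻, Ka = [H⁺][A⁻]/[HA] = [H⁺]² / ([HA]₀ − [H⁺]) = (7.079e-03)² / (0.281 − 7.079e-03) = 1.83e-04.

K_a = 1.83e-04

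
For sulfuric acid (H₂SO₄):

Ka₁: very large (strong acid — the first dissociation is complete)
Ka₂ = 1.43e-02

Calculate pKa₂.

pKa₂ = -log(Ka₂) = -log(1.43e-02) = 1.84.

pK_{a2} = 1.84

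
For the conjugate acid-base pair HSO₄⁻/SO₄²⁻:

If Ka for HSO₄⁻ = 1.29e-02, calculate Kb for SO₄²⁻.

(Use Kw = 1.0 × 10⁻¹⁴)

For a conjugate pair Ka × Kb = Kw, so Kb = Kw/Ka = 1.0 × 10⁻¹⁴ / 1.29e-02 = 7.75e-13.

K_b = 7.75e-13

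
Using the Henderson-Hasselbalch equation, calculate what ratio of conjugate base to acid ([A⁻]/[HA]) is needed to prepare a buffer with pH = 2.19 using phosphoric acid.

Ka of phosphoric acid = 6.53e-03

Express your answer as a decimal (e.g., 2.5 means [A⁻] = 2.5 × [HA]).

pKa = -log(6.53e-03) = 2.1851. pH = pKa + log([A⁻]/[HA]), so log([A⁻]/[HA]) = pH − pKa = 2.19 − 2.1851 = 0.0049. [A⁻]/[HA] = 10^(0.0049) = 1.01

[A⁻]/[HA] = 1.01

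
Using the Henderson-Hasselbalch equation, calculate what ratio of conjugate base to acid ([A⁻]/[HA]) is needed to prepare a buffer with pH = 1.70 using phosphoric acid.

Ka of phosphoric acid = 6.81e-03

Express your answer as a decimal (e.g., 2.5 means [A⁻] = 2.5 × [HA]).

pKa = -log(6.81e-03) = 2.1669. pH = pKa + log([A⁻]/[HA]), so log([A⁻]/[HA]) = pH − pKa = 1.70 − 2.1669 = -0.4669. [A⁻]/[HA] = 10^(-0.4669) = 0.341

[A⁻]/[HA] = 0.341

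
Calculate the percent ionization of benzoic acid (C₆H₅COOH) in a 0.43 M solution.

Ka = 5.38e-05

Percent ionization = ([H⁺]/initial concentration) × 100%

Using Ka equilibrium: x² + Ka×x - Ka×C = 0. Solving: [H⁺] = 4.7830e-03. Percent = (4.7830e-03/0.43) × 100

Percent ionization = 1.11%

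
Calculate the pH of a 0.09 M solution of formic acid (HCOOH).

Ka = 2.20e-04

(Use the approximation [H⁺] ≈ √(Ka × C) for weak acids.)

[H⁺] = √(Ka × C) = √(2.20e-04 × 0.09) = 4.4497e-03. pH = -log(4.4497e-03)

pH = 2.35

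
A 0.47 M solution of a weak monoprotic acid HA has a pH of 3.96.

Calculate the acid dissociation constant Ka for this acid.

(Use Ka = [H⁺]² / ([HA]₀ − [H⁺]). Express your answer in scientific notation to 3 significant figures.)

[H⁺] = 10^(−pH) = 10^(−3.96) = 1.096e-04 M. For HA ⇌ H⁺ + A⁻, Ka = [H⁺][A⁻]/[HA] = [H⁺]² / ([HA]₀ − [H⁺]) = (1.096e-04)² / (0.47 − 1.096e-04) = 2.56e-08.

K_a = 2.56e-08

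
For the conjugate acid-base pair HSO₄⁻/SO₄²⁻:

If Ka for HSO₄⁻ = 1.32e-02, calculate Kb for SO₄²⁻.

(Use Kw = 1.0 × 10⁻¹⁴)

For a conjugate pair Ka × Kb = Kw, so Kb = Kw/Ka = 1.0 × 10⁻¹⁴ / 1.32e-02 = 7.58e-13.

K_b = 7.58e-13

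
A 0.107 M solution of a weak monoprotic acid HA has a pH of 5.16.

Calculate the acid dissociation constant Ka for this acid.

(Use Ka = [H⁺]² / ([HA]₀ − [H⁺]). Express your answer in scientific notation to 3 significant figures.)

[H⁺] = 10^(−pH) = 10^(−5.16) = 6.918e-06 M. For HA ⇌ H⁺ + A⁻, Ka = [H⁺][A⁻]/[HA] = [H⁺]² / ([HA]₀ − [H⁺]) = (6.918e-06)² / (0.107 − 6.918e-06) = 4.47e-10.

K_a = 4.47e-10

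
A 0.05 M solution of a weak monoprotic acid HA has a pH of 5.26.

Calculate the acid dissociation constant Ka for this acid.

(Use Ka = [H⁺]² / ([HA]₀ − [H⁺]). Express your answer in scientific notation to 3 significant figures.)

[H⁺] = 10^(−pH) = 10^(−5.26) = 5.495e-06 M. For HA ⇌ H⁺ + A⁻, Ka = [H⁺][A⁻]/[HA] = [H⁺]² / ([HA]₀ − [H⁺]) = (5.495e-06)² / (0.05 − 5.495e-06) = 6.04e-10.

K_a = 6.04e-10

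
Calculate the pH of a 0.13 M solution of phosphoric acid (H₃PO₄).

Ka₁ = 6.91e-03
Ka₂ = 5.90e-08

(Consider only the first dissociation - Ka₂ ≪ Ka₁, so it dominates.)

First dissociation dominates. From Ka₁ = [H⁺][HA⁻]/[H₂A], x² + Ka₁·x − Ka₁·C = 0 with C = 0.13 M and Ka₁ = 6.91e-03. Solving: [H⁺] = (−Ka₁ + √(Ka₁² + 4·Ka₁·C)) / 2 = 2.6715e-02 M. pH = -log(2.6715e-02) = 1.57.

pH = 1.57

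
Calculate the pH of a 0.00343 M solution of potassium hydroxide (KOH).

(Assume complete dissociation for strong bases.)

[OH⁻] = 0.00343 M for strong base. pOH = -log[OH⁻] = 2.46, pH = 14 - pOH

pH = 11.54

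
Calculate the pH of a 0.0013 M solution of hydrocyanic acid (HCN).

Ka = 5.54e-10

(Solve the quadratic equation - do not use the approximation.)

x² + Ka×x - Ka×C = 0. Using quadratic formula: [H⁺] = 8.4837e-07

pH = 6.07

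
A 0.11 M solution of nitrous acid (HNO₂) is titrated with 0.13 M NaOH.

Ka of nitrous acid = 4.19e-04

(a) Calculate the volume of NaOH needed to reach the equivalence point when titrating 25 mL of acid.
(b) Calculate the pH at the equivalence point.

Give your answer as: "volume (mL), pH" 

moles acid = 0.11 × 25/1000 = 0.00275 mol; V_base = moles/0.13 × 1000 = 21.2 mL. At equivalence only the conjugate base is present: [A⁻] = 0.00275/0.046 = 5.9583e-02 M. Kb = Kw/Ka = 2.39e-11; [OH⁻] = √(Kb × [A⁻]) = 1.1925e-06; pOH = 5.92; pH = 14 - pOH = 8.08.

V = 21.2 mL, pH = 8.08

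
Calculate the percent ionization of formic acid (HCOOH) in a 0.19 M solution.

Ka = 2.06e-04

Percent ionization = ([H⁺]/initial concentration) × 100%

Using Ka equilibrium: x² + Ka×x - Ka×C = 0. Solving: [H⁺] = 6.1540e-03. Percent = (6.1540e-03/0.19) × 100

Percent ionization = 3.24%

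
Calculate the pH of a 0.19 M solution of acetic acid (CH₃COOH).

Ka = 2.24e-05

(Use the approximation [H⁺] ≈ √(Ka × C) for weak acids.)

[H⁺] = √(Ka × C) = √(2.24e-05 × 0.19) = 2.0630e-03. pH = -log(2.0630e-03)

pH = 2.69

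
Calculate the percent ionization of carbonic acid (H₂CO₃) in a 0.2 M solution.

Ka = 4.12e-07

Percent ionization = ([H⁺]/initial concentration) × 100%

Using Ka equilibrium: x² + Ka×x - Ka×C = 0. Solving: [H⁺] = 2.8685e-04. Percent = (2.8685e-04/0.2) × 100

Percent ionization = 0.143%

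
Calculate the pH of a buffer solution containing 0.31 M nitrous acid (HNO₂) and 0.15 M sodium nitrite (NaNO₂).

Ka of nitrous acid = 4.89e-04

pKa = -log(4.89e-04) = 3.31. pH = pKa + log([A⁻]/[HA]) = 3.31 + log(0.15/0.31)

pH = 3.00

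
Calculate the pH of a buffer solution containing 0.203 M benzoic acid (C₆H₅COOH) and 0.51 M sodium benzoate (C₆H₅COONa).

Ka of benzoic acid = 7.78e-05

pKa = -log(7.78e-05) = 4.11. pH = pKa + log([A⁻]/[HA]) = 4.11 + log(0.51/0.203)

pH = 4.51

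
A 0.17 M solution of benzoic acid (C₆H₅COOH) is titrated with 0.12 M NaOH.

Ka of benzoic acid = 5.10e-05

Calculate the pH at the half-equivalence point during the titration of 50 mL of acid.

At half-equivalence [HA] = [A⁻], so Henderson-Hasselbalch gives pH = pKa = -log(5.10e-05) = 4.29.

pH = pKa = 4.29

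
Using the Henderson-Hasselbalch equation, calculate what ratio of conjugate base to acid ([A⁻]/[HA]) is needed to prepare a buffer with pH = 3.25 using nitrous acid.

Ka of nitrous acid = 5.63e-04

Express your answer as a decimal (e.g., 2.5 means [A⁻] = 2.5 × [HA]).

pKa = -log(5.63e-04) = 3.2495. pH = pKa + log([A⁻]/[HA]), so log([A⁻]/[HA]) = pH − pKa = 3.25 − 3.2495 = 0.0005. [A⁻]/[HA] = 10^(0.0005) = 1.00

[A⁻]/[HA] = 1.00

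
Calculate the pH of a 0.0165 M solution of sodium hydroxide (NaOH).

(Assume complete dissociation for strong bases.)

[OH⁻] = 0.0165 M for strong base. pOH = -log[OH⁻] = 1.78, pH = 14 - pOH

pH = 12.22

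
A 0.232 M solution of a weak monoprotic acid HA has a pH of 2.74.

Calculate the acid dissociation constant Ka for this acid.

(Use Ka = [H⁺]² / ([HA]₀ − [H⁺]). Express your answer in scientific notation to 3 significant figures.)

[H⁺] = 10^(−pH) = 10^(−2.74) = 1.820e-03 M. For HA ⇌ H⁺ + A⁻, Ka = [H⁺][A⁻]/[HA] = [H⁺]² / ([HA]₀ − [H⁺]) = (1.820e-03)² / (0.232 − 1.820e-03) = 1.44e-05.

K_a = 1.44e-05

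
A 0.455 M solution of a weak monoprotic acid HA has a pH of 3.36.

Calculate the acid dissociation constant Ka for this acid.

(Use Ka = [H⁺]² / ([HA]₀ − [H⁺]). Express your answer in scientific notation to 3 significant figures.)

[H⁺] = 10^(−pH) = 10^(−3.36) = 4.365e-04 M. For HA ⇌ H⁺ + A⁻, Ka = [H⁺][A⁻]/[HA] = [H⁺]² / ([HA]₀ − [H⁺]) = (4.365e-04)² / (0.455 − 4.365e-04) = 4.19e-07.

K_a = 4.19e-07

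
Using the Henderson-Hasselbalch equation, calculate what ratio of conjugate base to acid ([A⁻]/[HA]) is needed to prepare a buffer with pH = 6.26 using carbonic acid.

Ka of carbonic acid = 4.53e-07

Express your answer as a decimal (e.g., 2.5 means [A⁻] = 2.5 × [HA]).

pKa = -log(4.53e-07) = 6.3439. pH = pKa + log([A⁻]/[HA]), so log([A⁻]/[HA]) = pH − pKa = 6.26 − 6.3439 = -0.0839. [A⁻]/[HA] = 10^(-0.0839) = 0.824

[A⁻]/[HA] = 0.824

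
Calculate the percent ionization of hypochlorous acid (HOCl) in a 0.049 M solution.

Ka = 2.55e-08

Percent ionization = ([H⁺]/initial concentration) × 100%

Using Ka equilibrium: x² + Ka×x - Ka×C = 0. Solving: [H⁺] = 3.5336e-05. Percent = (3.5336e-05/0.049) × 100

Percent ionization = 0.0721%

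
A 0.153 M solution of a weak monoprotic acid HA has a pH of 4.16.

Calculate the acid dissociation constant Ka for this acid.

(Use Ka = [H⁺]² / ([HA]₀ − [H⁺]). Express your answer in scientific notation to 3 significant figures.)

[H⁺] = 10^(−pH) = 10^(−4.16) = 6.918e-05 M. For HA ⇌ H⁺ + A⁻, Ka = [H⁺][A⁻]/[HA] = [H⁺]² / ([HA]₀ − [H⁺]) = (6.918e-05)² / (0.153 − 6.918e-05) = 3.13e-08.

K_a = 3.13e-08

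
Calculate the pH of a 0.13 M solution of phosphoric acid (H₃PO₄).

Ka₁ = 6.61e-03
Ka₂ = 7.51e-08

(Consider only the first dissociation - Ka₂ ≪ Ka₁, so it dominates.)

First dissociation dominates. From Ka₁ = [H⁺][HA⁻]/[H₂A], x² + Ka₁·x − Ka₁·C = 0 with C = 0.13 M and Ka₁ = 6.61e-03. Solving: [H⁺] = (−Ka₁ + √(Ka₁² + 4·Ka₁·C)) / 2 = 2.6195e-02 M. pH = -log(2.6195e-02) = 1.58.

pH = 1.58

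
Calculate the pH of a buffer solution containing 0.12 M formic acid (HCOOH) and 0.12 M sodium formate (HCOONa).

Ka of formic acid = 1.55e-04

pKa = -log(1.55e-04) = 3.81. pH = pKa + log([A⁻]/[HA]) = 3.81 + log(0.12/0.12)

pH = 3.81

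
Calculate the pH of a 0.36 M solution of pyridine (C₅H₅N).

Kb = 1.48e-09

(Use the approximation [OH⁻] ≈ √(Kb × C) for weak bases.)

[OH⁻] = √(Kb × C) = √(1.48e-09 × 0.36) = 2.3082e-05. pOH = 4.64, pH = 14 - pOH

pH = 9.36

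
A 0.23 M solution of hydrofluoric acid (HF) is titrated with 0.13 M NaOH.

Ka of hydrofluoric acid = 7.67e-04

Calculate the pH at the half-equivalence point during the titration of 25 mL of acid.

At half-equivalence [HA] = [A⁻], so Henderson-Hasselbalch gives pH = pKa = -log(7.67e-04) = 3.12.

pH = pKa = 3.12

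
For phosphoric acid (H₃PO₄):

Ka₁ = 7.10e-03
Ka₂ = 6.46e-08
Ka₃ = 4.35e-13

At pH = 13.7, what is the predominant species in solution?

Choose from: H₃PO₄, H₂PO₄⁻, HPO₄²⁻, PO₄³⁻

pKa₁ = 2.15, pKa₂ = 7.19, pKa₃ = 12.36. For a polyprotic acid the predominant species crosses at each pKa: below pKa_n the protonated form dominates, above it the deprotonated form does. At pH = 13.7, the predominant species is PO₄³⁻.

PO₄³⁻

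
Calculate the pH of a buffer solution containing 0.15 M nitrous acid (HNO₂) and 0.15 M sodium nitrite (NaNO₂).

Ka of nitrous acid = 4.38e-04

pKa = -log(4.38e-04) = 3.36. pH = pKa + log([A⁻]/[HA]) = 3.36 + log(0.15/0.15)

pH = 3.36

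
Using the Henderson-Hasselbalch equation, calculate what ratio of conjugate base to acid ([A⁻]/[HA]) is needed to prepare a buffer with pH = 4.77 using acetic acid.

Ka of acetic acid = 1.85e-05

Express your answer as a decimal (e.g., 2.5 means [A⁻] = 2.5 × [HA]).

pKa = -log(1.85e-05) = 4.7328. pH = pKa + log([A⁻]/[HA]), so log([A⁻]/[HA]) = pH − pKa = 4.77 − 4.7328 = 0.0372. [A⁻]/[HA] = 10^(0.0372) = 1.09

[A⁻]/[HA] = 1.09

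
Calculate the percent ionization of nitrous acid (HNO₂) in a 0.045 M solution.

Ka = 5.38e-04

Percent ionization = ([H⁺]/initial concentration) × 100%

Using Ka equilibrium: x² + Ka×x - Ka×C = 0. Solving: [H⁺] = 4.6587e-03. Percent = (4.6587e-03/0.045) × 100

Percent ionization = 10.4%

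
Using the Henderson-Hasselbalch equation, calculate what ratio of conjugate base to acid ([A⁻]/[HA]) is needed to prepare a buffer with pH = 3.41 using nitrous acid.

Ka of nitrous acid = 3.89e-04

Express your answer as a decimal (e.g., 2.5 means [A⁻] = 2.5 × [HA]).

pKa = -log(3.89e-04) = 3.4101. pH = pKa + log([A⁻]/[HA]), so log([A⁻]/[HA]) = pH − pKa = 3.41 − 3.4101 = -0.0001. [A⁻]/[HA] = 10^(-0.0001) = 1.00

[A⁻]/[HA] = 1.00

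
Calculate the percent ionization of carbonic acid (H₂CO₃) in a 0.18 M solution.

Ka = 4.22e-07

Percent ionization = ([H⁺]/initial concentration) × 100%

Using Ka equilibrium: x² + Ka×x - Ka×C = 0. Solving: [H⁺] = 2.7540e-04. Percent = (2.7540e-04/0.18) × 100

Percent ionization = 0.153%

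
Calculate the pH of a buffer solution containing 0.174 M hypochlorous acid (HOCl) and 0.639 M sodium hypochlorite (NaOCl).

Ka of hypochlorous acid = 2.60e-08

pKa = -log(2.60e-08) = 7.59. pH = pKa + log([A⁻]/[HA]) = 7.59 + log(0.639/0.174)

pH = 8.15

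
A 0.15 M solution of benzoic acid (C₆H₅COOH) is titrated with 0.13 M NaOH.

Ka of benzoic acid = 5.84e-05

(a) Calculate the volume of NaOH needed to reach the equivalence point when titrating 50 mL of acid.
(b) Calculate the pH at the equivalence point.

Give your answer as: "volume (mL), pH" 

moles acid = 0.15 × 50/1000 = 0.0075 mol; V_base = moles/0.13 × 1000 = 57.7 mL. At equivalence only the conjugate base is present: [A⁻] = 0.0075/0.108 = 6.9643e-02 M. Kb = Kw/Ka = 1.71e-10; [OH⁻] = √(Kb × [A⁻]) = 3.4533e-06; pOH = 5.46; pH = 14 - pOH = 8.54.

V = 57.7 mL, pH = 8.54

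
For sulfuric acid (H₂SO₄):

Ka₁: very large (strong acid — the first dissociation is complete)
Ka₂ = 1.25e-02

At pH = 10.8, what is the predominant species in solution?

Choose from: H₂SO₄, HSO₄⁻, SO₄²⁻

The first dissociation is complete, so H₂SO₄ itself is never the predominant species in water; pKa₂ = -log(1.25e-02) = 1.90. For a polyprotic acid the predominant species crosses at each pKa: below pKa_n the protonated form dominates, above it the deprotonated form does. At pH = 10.8, the predominant species is SO₄²⁻.

SO₄²⁻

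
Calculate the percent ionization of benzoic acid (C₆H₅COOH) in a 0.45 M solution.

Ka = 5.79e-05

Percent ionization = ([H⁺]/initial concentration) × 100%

Using Ka equilibrium: x² + Ka×x - Ka×C = 0. Solving: [H⁺] = 5.0755e-03. Percent = (5.0755e-03/0.45) × 100

Percent ionization = 1.13%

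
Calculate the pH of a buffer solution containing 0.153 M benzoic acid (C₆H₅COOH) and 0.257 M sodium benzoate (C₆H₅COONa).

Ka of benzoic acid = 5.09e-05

pKa = -log(5.09e-05) = 4.29. pH = pKa + log([A⁻]/[HA]) = 4.29 + log(0.257/0.153)

pH = 4.52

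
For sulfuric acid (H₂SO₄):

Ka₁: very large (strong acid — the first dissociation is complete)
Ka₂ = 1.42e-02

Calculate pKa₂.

pKa₂ = -log(Ka₂) = -log(1.42e-02) = 1.85.

pK_{a2} = 1.85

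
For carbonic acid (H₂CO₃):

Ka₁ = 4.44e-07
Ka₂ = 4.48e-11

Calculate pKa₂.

pKa₂ = -log(Ka₂) = -log(4.48e-11) = 10.35.

pK_{a2} = 10.35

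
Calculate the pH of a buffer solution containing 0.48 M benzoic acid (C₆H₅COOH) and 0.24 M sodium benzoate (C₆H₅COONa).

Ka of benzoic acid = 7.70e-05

pKa = -log(7.70e-05) = 4.11. pH = pKa + log([A⁻]/[HA]) = 4.11 + log(0.24/0.48)

pH = 3.81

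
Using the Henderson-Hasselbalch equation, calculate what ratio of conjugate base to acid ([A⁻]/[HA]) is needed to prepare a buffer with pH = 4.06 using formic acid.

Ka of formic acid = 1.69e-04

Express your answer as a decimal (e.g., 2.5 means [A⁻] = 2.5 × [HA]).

pKa = -log(1.69e-04) = 3.7721. pH = pKa + log([A⁻]/[HA]), so log([A⁻]/[HA]) = pH − pKa = 4.06 − 3.7721 = 0.2879. [A⁻]/[HA] = 10^(0.2879) = 1.94

[A⁻]/[HA] = 1.94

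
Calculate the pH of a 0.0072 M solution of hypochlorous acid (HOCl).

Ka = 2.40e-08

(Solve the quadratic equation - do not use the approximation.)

x² + Ka×x - Ka×C = 0. Using quadratic formula: [H⁺] = 1.3133e-05

pH = 4.88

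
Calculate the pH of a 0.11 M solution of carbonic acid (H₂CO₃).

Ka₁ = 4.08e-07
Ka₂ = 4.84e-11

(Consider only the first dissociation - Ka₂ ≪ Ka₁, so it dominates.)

First dissociation dominates. From Ka₁ = [H⁺][HA⁻]/[H₂A], x² + Ka₁·x − Ka₁·C = 0 with C = 0.11 M and Ka₁ = 4.08e-07. Solving: [H⁺] = (−Ka₁ + √(Ka₁² + 4·Ka₁·C)) / 2 = 2.1165e-04 M. pH = -log(2.1165e-04) = 3.67.

pH = 3.67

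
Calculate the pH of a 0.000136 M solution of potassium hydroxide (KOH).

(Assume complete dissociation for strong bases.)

[OH⁻] = 0.000136 M for strong base. pOH = -log[OH⁻] = 3.87, pH = 14 - pOH

pH = 10.13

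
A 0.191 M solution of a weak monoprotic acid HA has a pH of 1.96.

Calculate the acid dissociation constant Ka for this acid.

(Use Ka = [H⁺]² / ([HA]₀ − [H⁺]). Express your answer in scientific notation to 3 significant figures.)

[H⁺] = 10^(−pH) = 10^(−1.96) = 1.096e-02 M. For HA ⇌ H⁺ + A⁻, Ka = [H⁺][A⁻]/[HA] = [H⁺]² / ([HA]₀ − [H⁺]) = (1.096e-02)² / (0.191 − 1.096e-02) = 6.68e-04.

K_a = 6.68e-04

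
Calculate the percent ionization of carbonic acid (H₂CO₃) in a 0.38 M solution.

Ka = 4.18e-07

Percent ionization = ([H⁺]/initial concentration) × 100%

Using Ka equilibrium: x² + Ka×x - Ka×C = 0. Solving: [H⁺] = 3.9834e-04. Percent = (3.9834e-04/0.38) × 100

Percent ionization = 0.105%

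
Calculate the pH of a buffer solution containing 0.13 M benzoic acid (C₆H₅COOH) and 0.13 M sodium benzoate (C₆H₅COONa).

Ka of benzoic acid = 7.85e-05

pKa = -log(7.85e-05) = 4.11. pH = pKa + log([A⁻]/[HA]) = 4.11 + log(0.13/0.13)

pH = 4.11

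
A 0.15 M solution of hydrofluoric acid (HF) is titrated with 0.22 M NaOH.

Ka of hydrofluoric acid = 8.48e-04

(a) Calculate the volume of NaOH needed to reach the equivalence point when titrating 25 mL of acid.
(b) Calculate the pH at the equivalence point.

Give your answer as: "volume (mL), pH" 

moles acid = 0.15 × 25/1000 = 0.00375 mol; V_base = moles/0.22 × 1000 = 17.0 mL. At equivalence only the conjugate base is present: [A⁻] = 0.00375/0.042 = 8.9189e-02 M. Kb = Kw/Ka = 1.18e-11; [OH⁻] = √(Kb × [A⁻]) = 1.0256e-06; pOH = 5.99; pH = 14 - pOH = 8.01.

V = 17.0 mL, pH = 8.01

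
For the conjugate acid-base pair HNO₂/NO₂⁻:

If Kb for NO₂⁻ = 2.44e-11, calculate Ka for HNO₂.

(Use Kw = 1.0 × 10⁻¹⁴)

For a conjugate pair Ka × Kb = Kw, so Ka = Kw/Kb = 1.0 × 10⁻¹⁴ / 2.44e-11 = 4.10e-04.

K_a = 4.10e-04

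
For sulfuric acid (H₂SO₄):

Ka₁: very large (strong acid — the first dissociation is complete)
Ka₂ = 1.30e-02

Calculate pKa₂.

pKa₂ = -log(Ka₂) = -log(1.30e-02) = 1.89.

pK_{a2} = 1.89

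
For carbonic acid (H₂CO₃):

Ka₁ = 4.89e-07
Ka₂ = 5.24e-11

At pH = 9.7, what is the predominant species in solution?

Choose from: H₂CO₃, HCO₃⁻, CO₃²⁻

pKa₁ = 6.31, pKa₂ = 10.28. For a polyprotic acid the predominant species crosses at each pKa: below pKa_n the protonated form dominates, above it the deprotonated form does. At pH = 9.7, the predominant species is HCO₃⁻.

HCO₃⁻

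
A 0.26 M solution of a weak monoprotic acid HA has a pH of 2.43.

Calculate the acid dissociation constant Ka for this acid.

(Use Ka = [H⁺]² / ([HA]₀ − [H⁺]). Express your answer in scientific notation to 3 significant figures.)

[H⁺] = 10^(−pH) = 10^(−2.43) = 3.715e-03 M. For HA ⇌ H⁺ + A⁻, Ka = [H⁺][A⁻]/[HA] = [H⁺]² / ([HA]₀ − [H⁺]) = (3.715e-03)² / (0.26 − 3.715e-03) = 5.39e-05.

K_a = 5.39e-05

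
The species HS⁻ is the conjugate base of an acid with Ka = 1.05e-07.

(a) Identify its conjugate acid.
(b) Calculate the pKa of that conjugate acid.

(a) The conjugate acid is formed by adding one H⁺ to HS⁻, giving H₂S. (b) pKa = -log(Ka) = -log(1.05e-07) = 6.98.

Conjugate acid: H₂S; pK_a = 6.98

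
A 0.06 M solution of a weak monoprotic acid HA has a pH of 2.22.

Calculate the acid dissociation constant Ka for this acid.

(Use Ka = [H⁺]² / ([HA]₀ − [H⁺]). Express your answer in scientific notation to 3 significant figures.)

[H⁺] = 10^(−pH) = 10^(−2.22) = 6.026e-03 M. For HA ⇌ H⁺ + A⁻, Ka = [H⁺][A⁻]/[HA] = [H⁺]² / ([HA]₀ − [H⁺]) = (6.026e-03)² / (0.06 − 6.026e-03) = 6.73e-04.

K_a = 6.73e-04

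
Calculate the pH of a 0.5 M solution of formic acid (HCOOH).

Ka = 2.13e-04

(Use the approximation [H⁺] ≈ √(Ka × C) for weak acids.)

[H⁺] = √(Ka × C) = √(2.13e-04 × 0.5) = 1.0320e-02. pH = -log(1.0320e-02)

pH = 1.99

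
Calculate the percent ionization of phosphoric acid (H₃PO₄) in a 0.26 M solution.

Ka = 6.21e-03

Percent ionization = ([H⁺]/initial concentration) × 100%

Using Ka equilibrium: x² + Ka×x - Ka×C = 0. Solving: [H⁺] = 3.7197e-02. Percent = (3.7197e-02/0.26) × 100

Percent ionization = 14.3%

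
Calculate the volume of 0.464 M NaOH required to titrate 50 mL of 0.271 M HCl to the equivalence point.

At equivalence: moles acid = moles base. moles HCl = 0.271 × 50/1000 = 0.01355 mol. V_base = moles / 0.464 × 1000 = 29.2 mL.

V_{base} = 29.2 mL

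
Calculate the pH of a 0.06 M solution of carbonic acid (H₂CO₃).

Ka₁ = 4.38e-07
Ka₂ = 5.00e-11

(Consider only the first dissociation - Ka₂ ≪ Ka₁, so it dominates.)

First dissociation dominates. From Ka₁ = [H⁺][HA⁻]/[H₂A], x² + Ka₁·x − Ka₁·C = 0 with C = 0.06 M and Ka₁ = 4.38e-07. Solving: [H⁺] = (−Ka₁ + √(Ka₁² + 4·Ka₁·C)) / 2 = 1.6189e-04 M. pH = -log(1.6189e-04) = 3.79.

pH = 3.79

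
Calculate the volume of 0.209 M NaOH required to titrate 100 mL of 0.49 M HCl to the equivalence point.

At equivalence: moles acid = moles base. moles HCl = 0.49 × 100/1000 = 0.049 mol. V_base = moles / 0.209 × 1000 = 234.4 mL.

V_{base} = 234.4 mL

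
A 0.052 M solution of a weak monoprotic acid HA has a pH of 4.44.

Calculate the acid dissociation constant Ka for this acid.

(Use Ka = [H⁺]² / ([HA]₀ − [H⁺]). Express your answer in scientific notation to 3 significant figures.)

[H⁺] = 10^(−pH) = 10^(−4.44) = 3.631e-05 M. For HA ⇌ H⁺ + A⁻, Ka = [H⁺][A⁻]/[HA] = [H⁺]² / ([HA]₀ − [H⁺]) = (3.631e-05)² / (0.052 − 3.631e-05) = 2.54e-08.

K_a = 2.54e-08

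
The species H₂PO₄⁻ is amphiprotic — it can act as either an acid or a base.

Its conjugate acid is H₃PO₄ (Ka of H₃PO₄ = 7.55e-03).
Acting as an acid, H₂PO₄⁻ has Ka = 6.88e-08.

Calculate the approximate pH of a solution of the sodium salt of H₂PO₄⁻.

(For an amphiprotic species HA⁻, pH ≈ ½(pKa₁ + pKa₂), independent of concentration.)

pKa₁ = -log(7.55e-03) = 2.12; pKa₂ = -log(6.88e-08) = 7.16. For an amphiprotic species, pH ≈ ½(pKa₁ + pKa₂) = ½(2.12 + 7.16) = 4.64.

pH = 4.64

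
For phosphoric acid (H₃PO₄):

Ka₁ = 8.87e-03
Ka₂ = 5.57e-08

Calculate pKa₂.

pKa₂ = -log(Ka₂) = -log(5.57e-08) = 7.25.

pK_{a2} = 7.25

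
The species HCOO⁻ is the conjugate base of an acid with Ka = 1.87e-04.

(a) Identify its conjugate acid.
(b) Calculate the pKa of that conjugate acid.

(a) The conjugate acid is formed by adding one H⁺ to HCOO⁻, giving HCOOH. (b) pKa = -log(Ka) = -log(1.87e-04) = 3.73.

Conjugate acid: HCOOH; pK_a = 3.73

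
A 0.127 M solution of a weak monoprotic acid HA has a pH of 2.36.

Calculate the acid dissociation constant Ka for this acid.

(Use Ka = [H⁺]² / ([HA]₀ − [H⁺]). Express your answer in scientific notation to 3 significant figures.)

[H⁺] = 10^(−pH) = 10^(−2.36) = 4.365e-03 M. For HA ⇌ H⁺ + A⁻, Ka = [H⁺][A⁻]/[HA] = [H⁺]² / ([HA]₀ − [H⁺]) = (4.365e-03)² / (0.127 − 4.365e-03) = 1.55e-04.

K_a = 1.55e-04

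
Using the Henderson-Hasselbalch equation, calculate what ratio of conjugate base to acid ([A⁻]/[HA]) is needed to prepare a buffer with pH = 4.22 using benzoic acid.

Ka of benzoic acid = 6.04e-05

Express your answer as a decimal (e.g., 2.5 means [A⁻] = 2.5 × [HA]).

pKa = -log(6.04e-05) = 4.2190. pH = pKa + log([A⁻]/[HA]), so log([A⁻]/[HA]) = pH − pKa = 4.22 − 4.2190 = 0.0010. [A⁻]/[HA] = 10^(0.0010) = 1.00

[A⁻]/[HA] = 1.00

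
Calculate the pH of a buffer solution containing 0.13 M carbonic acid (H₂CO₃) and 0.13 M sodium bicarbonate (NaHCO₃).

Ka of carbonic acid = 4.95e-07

pKa = -log(4.95e-07) = 6.31. pH = pKa + log([A⁻]/[HA]) = 6.31 + log(0.13/0.13)

pH = 6.31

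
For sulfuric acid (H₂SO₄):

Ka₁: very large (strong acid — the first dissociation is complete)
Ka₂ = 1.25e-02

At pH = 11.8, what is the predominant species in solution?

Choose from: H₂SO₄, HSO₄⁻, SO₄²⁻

The first dissociation is complete, so H₂SO₄ itself is never the predominant species in water; pKa₂ = -log(1.25e-02) = 1.90. For a polyprotic acid the predominant species crosses at each pKa: below pKa_n the protonated form dominates, above it the deprotonated form does. At pH = 11.8, the predominant species is SO₄²⁻.

SO₄²⁻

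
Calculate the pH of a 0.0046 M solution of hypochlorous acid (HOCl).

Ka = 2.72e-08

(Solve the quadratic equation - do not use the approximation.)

x² + Ka×x - Ka×C = 0. Using quadratic formula: [H⁺] = 1.1172e-05

pH = 4.95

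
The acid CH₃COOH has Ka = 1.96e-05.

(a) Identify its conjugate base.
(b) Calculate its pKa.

(a) The conjugate base is formed by removing one H⁺ from CH₃COOH, giving CH₃COO⁻. (b) pKa = -log(Ka) = -log(1.96e-05) = 4.71.

Conjugate base: CH₃COO⁻; pK_a = 4.71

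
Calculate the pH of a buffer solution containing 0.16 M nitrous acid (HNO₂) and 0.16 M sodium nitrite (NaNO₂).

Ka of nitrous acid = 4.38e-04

pKa = -log(4.38e-04) = 3.36. pH = pKa + log([A⁻]/[HA]) = 3.36 + log(0.16/0.16)

pH = 3.36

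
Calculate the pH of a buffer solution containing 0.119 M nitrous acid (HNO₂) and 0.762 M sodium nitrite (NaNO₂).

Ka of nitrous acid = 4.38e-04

pKa = -log(4.38e-04) = 3.36. pH = pKa + log([A⁻]/[HA]) = 3.36 + log(0.762/0.119)

pH = 4.16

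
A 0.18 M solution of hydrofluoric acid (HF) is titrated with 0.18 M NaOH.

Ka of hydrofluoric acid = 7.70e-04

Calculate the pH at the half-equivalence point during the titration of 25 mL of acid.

At half-equivalence [HA] = [A⁻], so Henderson-Hasselbalch gives pH = pKa = -log(7.70e-04) = 3.11.

pH = pKa = 3.11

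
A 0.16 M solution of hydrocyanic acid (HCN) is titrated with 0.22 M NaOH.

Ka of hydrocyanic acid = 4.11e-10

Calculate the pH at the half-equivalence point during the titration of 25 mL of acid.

At half-equivalence [HA] = [A⁻], so Henderson-Hasselbalch gives pH = pKa = -log(4.11e-10) = 9.39.

pH = pKa = 9.39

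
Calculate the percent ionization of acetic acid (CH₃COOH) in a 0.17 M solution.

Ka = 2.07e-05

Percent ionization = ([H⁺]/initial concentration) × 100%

Using Ka equilibrium: x² + Ka×x - Ka×C = 0. Solving: [H⁺] = 1.8656e-03. Percent = (1.8656e-03/0.17) × 100

Percent ionization = 1.1%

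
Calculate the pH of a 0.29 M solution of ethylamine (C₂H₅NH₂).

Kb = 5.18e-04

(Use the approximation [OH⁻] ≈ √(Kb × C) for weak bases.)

[OH⁻] = √(Kb × C) = √(5.18e-04 × 0.29) = 1.2256e-02. pOH = 1.91, pH = 14 - pOH

pH = 12.09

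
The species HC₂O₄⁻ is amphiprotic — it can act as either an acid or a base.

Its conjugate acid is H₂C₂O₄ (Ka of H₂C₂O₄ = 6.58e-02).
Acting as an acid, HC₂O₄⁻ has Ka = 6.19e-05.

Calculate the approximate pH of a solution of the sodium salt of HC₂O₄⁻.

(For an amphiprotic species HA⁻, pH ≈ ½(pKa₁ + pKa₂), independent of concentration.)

pKa₁ = -log(6.58e-02) = 1.18; pKa₂ = -log(6.19e-05) = 4.21. For an amphiprotic species, pH ≈ ½(pKa₁ + pKa₂) = ½(1.18 + 4.21) = 2.70.

pH = 2.70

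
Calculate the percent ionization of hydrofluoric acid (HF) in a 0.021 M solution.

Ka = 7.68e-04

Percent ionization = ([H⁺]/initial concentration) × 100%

Using Ka equilibrium: x² + Ka×x - Ka×C = 0. Solving: [H⁺] = 3.6503e-03. Percent = (3.6503e-03/0.021) × 100

Percent ionization = 17.4%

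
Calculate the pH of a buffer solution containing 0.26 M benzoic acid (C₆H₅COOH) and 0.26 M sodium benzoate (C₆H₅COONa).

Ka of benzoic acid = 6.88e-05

pKa = -log(6.88e-05) = 4.16. pH = pKa + log([A⁻]/[HA]) = 4.16 + log(0.26/0.26)

pH = 4.16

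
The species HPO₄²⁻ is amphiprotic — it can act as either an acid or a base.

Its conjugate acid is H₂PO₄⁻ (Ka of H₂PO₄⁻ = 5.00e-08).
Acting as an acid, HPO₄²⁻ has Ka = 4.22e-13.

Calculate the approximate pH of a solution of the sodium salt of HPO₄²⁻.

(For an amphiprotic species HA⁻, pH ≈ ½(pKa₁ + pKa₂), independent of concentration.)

pKa₁ = -log(5.00e-08) = 7.30; pKa₂ = -log(4.22e-13) = 12.37. For an amphiprotic species, pH ≈ ½(pKa₁ + pKa₂) = ½(7.30 + 12.37) = 9.84.

pH = 9.84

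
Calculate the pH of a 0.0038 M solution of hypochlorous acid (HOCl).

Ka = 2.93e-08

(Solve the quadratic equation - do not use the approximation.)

x² + Ka×x - Ka×C = 0. Using quadratic formula: [H⁺] = 1.0537e-05

pH = 4.98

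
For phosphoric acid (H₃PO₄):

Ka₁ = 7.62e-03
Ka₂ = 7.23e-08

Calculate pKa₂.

pKa₂ = -log(Ka₂) = -log(7.23e-08) = 7.14.

pK_{a2} = 7.14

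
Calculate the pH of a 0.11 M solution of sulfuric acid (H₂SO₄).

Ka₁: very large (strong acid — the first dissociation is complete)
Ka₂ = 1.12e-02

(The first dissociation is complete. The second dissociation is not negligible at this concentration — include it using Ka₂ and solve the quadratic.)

First dissociation is complete: [H⁺]₀ = [HSO₄⁻]₀ = C = 0.11 M. Second dissociation HSO₄⁻ ⇌ H⁺ + SO₄²⁻: let x = [SO₄²⁻]. Ka₂ = (C + x)·x / (C − x) = 1.12e-02 → x² + (C + Ka₂)·x − Ka₂·C = 0 → x² + 0.12120·x − 1.232e-03 = 0. x = (−0.12120 + √(0.12120² + 4 × 1.232e-03)) / 2 = 9.4311e-03 M. [H⁺] = C + x = 0.11 + 9.4311e-03 = 1.1943e-01 M. pH = -log(1.1943e-01) = 0.92.

pH = 0.92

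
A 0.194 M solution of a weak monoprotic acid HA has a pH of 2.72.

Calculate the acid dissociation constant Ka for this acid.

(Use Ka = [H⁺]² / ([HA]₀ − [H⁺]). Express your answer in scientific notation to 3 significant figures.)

[H⁺] = 10^(−pH) = 10^(−2.72) = 1.905e-03 M. For HA ⇌ H⁺ + A⁻, Ka = [H⁺][A⁻]/[HA] = [H⁺]² / ([HA]₀ − [H⁺]) = (1.905e-03)² / (0.194 − 1.905e-03) = 1.89e-05.

K_a = 1.89e-05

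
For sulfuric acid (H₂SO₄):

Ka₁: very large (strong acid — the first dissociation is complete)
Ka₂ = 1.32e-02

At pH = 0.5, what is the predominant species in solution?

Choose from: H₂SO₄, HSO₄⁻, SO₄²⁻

The first dissociation is complete, so H₂SO₄ itself is never the predominant species in water; pKa₂ = -log(1.32e-02) = 1.88. For a polyprotic acid the predominant species crosses at each pKa: below pKa_n the protonated form dominates, above it the deprotonated form does. At pH = 0.5, the predominant species is HSO₄⁻.

HSO₄⁻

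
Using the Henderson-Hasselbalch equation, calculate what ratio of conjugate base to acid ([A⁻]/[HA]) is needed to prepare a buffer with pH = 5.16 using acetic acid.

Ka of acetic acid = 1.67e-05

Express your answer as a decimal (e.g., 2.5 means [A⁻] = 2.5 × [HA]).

pKa = -log(1.67e-05) = 4.7773. pH = pKa + log([A⁻]/[HA]), so log([A⁻]/[HA]) = pH − pKa = 5.16 − 4.7773 = 0.3827. [A⁻]/[HA] = 10^(0.3827) = 2.41

[A⁻]/[HA] = 2.41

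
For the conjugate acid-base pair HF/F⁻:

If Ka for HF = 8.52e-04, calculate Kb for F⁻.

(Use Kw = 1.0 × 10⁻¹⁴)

For a conjugate pair Ka × Kb = Kw, so Kb = Kw/Ka = 1.0 × 10⁻¹⁴ / 8.52e-04 = 1.17e-11.

K_b = 1.17e-11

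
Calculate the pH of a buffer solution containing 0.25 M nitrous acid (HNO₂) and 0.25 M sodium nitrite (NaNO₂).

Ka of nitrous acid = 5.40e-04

pKa = -log(5.40e-04) = 3.27. pH = pKa + log([A⁻]/[HA]) = 3.27 + log(0.25/0.25)

pH = 3.27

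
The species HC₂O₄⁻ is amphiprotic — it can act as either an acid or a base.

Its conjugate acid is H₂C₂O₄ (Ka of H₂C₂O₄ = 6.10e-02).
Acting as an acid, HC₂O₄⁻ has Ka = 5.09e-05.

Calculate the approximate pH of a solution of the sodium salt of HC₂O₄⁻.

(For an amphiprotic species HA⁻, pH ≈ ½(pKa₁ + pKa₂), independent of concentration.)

pKa₁ = -log(6.10e-02) = 1.21; pKa₂ = -log(5.09e-05) = 4.29. For an amphiprotic species, pH ≈ ½(pKa₁ + pKa₂) = ½(1.21 + 4.29) = 2.75.

pH = 2.75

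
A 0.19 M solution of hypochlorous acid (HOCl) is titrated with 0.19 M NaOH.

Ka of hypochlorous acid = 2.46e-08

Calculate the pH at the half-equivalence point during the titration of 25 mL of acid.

At half-equivalence [HA] = [A⁻], so Henderson-Hasselbalch gives pH = pKa = -log(2.46e-08) = 7.61.

pH = pKa = 7.61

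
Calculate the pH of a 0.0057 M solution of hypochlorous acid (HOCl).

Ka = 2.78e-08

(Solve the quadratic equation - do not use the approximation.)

x² + Ka×x - Ka×C = 0. Using quadratic formula: [H⁺] = 1.2574e-05

pH = 4.90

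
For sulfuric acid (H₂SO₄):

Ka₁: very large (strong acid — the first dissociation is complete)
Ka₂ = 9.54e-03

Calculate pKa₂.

pKa₂ = -log(Ka₂) = -log(9.54e-03) = 2.02.

pK_{a2} = 2.02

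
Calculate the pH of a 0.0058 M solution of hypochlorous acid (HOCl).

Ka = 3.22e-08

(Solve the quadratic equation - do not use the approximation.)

x² + Ka×x - Ka×C = 0. Using quadratic formula: [H⁺] = 1.3650e-05

pH = 4.86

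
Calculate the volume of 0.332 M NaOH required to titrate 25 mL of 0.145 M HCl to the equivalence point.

At equivalence: moles acid = moles base. moles HCl = 0.145 × 25/1000 = 0.003625 mol. V_base = moles / 0.332 × 1000 = 10.9 mL.

V_{base} = 10.9 mL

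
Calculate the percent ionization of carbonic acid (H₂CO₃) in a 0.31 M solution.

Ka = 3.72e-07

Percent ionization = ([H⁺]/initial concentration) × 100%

Using Ka equilibrium: x² + Ka×x - Ka×C = 0. Solving: [H⁺] = 3.3940e-04. Percent = (3.3940e-04/0.31) × 100

Percent ionization = 0.109%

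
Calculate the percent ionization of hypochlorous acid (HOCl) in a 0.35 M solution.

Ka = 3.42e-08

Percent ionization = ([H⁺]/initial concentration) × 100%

Using Ka equilibrium: x² + Ka×x - Ka×C = 0. Solving: [H⁺] = 1.0939e-04. Percent = (1.0939e-04/0.35) × 100

Percent ionization = 0.0313%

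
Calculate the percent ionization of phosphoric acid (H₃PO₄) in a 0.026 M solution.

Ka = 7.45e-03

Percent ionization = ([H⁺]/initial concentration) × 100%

Using Ka equilibrium: x² + Ka×x - Ka×C = 0. Solving: [H⁺] = 1.0682e-02. Percent = (1.0682e-02/0.026) × 100

Percent ionization = 41.1%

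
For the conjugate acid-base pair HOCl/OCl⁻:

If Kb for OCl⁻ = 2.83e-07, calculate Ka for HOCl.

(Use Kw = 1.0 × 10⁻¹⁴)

For a conjugate pair Ka × Kb = Kw, so Ka = Kw/Kb = 1.0 × 10⁻¹⁴ / 2.83e-07 = 3.53e-08.

K_a = 3.53e-08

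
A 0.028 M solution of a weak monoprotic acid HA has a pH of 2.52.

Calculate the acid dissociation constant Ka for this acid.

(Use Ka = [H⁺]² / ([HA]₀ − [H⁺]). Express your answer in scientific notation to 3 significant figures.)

[H⁺] = 10^(−pH) = 10^(−2.52) = 3.020e-03 M. For HA ⇌ H⁺ + A⁻, Ka = [H⁺][A⁻]/[HA] = [H⁺]² / ([HA]₀ − [H⁺]) = (3.020e-03)² / (0.028 − 3.020e-03) = 3.65e-04.

K_a = 3.65e-04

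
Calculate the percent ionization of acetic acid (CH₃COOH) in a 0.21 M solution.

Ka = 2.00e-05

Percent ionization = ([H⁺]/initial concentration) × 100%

Using Ka equilibrium: x² + Ka×x - Ka×C = 0. Solving: [H⁺] = 2.0394e-03. Percent = (2.0394e-03/0.21) × 100

Percent ionization = 0.971%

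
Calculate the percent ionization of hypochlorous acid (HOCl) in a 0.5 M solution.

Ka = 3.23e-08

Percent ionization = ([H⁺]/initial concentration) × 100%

Using Ka equilibrium: x² + Ka×x - Ka×C = 0. Solving: [H⁺] = 1.2707e-04. Percent = (1.2707e-04/0.5) × 100

Percent ionization = 0.0254%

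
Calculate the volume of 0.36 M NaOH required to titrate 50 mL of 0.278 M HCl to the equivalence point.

At equivalence: moles acid = moles base. moles HCl = 0.278 × 50/1000 = 0.0139 mol. V_base = moles / 0.36 × 1000 = 38.6 mL.

V_{base} = 38.6 mL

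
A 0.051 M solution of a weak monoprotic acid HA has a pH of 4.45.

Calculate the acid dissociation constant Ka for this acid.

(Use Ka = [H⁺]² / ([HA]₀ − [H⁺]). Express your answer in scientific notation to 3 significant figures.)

[H⁺] = 10^(−pH) = 10^(−4.45) = 3.548e-05 M. For HA ⇌ H⁺ + A⁻, Ka = [H⁺][A⁻]/[HA] = [H⁺]² / ([HA]₀ − [H⁺]) = (3.548e-05)² / (0.051 − 3.548e-05) = 2.47e-08.

K_a = 2.47e-08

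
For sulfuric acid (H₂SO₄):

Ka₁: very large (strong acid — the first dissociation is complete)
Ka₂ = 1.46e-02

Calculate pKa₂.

pKa₂ = -log(Ka₂) = -log(1.46e-02) = 1.84.

pK_{a2} = 1.84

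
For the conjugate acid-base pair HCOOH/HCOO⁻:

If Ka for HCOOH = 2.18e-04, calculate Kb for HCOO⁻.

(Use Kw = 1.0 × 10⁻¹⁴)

For a conjugate pair Ka × Kb = Kw, so Kb = Kw/Ka = 1.0 × 10⁻¹⁴ / 2.18e-04 = 4.59e-11.

K_b = 4.59e-11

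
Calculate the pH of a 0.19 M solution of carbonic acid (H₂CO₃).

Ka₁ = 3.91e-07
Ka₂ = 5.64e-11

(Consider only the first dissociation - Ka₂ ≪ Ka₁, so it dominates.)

First dissociation dominates. From Ka₁ = [H⁺][HA⁻]/[H₂A], x² + Ka₁·x − Ka₁·C = 0 with C = 0.19 M and Ka₁ = 3.91e-07. Solving: [H⁺] = (−Ka₁ + √(Ka₁² + 4·Ka₁·C)) / 2 = 2.7237e-04 M. pH = -log(2.7237e-04) = 3.56.

pH = 3.56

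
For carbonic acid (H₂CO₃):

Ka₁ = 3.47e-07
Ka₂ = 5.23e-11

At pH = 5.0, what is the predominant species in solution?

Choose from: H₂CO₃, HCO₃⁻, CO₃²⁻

pKa₁ = 6.46, pKa₂ = 10.28. For a polyprotic acid the predominant species crosses at each pKa: below pKa_n the protonated form dominates, above it the deprotonated form does. At pH = 5.0, the predominant species is H₂CO₃.

H₂CO₃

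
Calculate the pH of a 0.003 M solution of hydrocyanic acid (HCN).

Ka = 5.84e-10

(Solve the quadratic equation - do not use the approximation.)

x² + Ka×x - Ka×C = 0. Using quadratic formula: [H⁺] = 1.3233e-06

pH = 5.88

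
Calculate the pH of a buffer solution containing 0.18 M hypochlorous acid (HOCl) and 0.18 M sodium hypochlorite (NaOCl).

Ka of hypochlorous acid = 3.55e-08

pKa = -log(3.55e-08) = 7.45. pH = pKa + log([A⁻]/[HA]) = 7.45 + log(0.18/0.18)

pH = 7.45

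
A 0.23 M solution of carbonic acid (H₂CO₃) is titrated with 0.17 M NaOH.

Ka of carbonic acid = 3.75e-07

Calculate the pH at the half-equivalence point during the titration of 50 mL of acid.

At half-equivalence [HA] = [A⁻], so Henderson-Hasselbalch gives pH = pKa = -log(3.75e-07) = 6.43.

pH = pKa = 6.43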